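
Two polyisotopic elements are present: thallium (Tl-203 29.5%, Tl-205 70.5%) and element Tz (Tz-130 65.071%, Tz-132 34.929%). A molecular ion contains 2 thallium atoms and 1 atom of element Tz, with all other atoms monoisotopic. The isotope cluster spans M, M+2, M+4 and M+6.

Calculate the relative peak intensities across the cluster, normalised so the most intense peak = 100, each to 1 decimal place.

12.1 : 64.2 : 100.0 : 37.0

Thallium pattern (n=2): 0.087025 : 0.41595 : 0.497025
Element Tz pattern (n=1): 0.65071 : 0.34929
Convolve the two distributions (both contribute in 2-u steps):
  M: 0.087025×0.65071 = 0.056628
  M+2: 0.087025×0.34929 + 0.41595×0.65071 = 0.301060
  M+4: 0.41595×0.34929 + 0.497025×0.65071 = 0.468706
  M+6: 0.497025×0.34929 = 0.173606
Scale to base peak (0.468706) = 100: 12.1 : 64.2 : 100.0 : 37.0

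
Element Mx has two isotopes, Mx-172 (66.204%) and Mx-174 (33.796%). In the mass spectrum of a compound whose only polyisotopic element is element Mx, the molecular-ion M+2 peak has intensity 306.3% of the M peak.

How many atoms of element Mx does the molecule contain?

6

The M+2/M ratio from n Mx atoms is n · q/p = n · 0.33796/0.66204.
n = 3.063 × 0.66204/0.33796 = 6.00 ≈ 6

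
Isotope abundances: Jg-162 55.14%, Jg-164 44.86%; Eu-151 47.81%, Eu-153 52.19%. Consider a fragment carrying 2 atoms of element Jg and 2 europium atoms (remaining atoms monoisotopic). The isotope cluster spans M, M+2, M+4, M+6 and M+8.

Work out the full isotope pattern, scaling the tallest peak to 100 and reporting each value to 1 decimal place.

18.5 : 70.5 : 100.0 : 62.6 : 14.6

Element Jg pattern (n=2): 0.30404196 : 0.49471608 : 0.20124196
Europium pattern (n=2): 0.22857961 : 0.49904078 : 0.27237961
Convolve the two distributions (both contribute in 2-u steps):
  M: 0.30404196×0.22857961 = 0.069498
  M+2: 0.30404196×0.49904078 + 0.49471608×0.22857961 = 0.264811
  M+4: 0.30404196×0.27237961 + 0.49471608×0.49904078 + 0.20124196×0.22857961 = 0.375698
  M+6: 0.49471608×0.27237961 + 0.20124196×0.49904078 = 0.235179
  M+8: 0.20124196×0.27237961 = 0.054814
Scale to base peak (0.375698) = 100: 18.5 : 70.5 : 100.0 : 62.6 : 14.6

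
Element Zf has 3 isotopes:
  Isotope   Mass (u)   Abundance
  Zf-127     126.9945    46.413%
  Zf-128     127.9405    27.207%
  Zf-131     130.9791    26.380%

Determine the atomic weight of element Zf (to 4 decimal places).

128.3030 u

The abundance-weighted mean is 0.46413 × 126.9945 + 0.27207 × 127.9405 + 0.26380 × 130.9791
= 58.94196 + 34.80877 + 34.55229 = 128.30302 u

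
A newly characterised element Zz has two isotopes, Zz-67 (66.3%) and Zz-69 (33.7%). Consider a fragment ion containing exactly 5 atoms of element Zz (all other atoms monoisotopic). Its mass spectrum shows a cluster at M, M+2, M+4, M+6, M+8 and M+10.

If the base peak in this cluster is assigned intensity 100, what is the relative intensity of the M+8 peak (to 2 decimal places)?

Binomial terms of (0.663 + 0.337)^5: M 0.1281, M+2 0.3256, M+4 0.3310, M+6 0.1682, M+8 0.0428, M+10 0.0043 → M+4 is the base peak.
P(M+4) = C(5,2) × 0.663^3 × 0.337^2 = 10 × 0.29143425 × 0.113569 = 0.330979 (base)
P(M+8) = C(5,4) × 0.663^1 × 0.337^4 = 5 × 0.6630 × 0.01289792 = 0.042757
Relative intensity = 0.042757 / 0.330979 × 100 = 12.92

12.92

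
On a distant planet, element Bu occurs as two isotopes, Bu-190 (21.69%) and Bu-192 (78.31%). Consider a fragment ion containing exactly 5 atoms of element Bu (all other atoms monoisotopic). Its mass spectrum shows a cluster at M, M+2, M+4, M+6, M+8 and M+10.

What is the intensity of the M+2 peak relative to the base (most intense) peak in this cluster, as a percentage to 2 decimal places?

(0.2169 + 0.7831)^5 gives M 0.0005, M+2 0.0087, M+4 0.0626, M+6 0.2259, M+8 0.4078, M+10 0.2945; the largest is M+8.
P(M+8) = C(5,4) × 0.2169^1 × 0.7831^4 = 5 × 0.2169 × 0.37607018 = 0.407848 (base)
P(M+2) = C(5,1) × 0.2169^4 × 0.7831^1 = 5 × 0.00221329 × 0.7831 = 0.008666
Relative intensity = 0.008666 / 0.407848 × 100 = 2.12

2.12%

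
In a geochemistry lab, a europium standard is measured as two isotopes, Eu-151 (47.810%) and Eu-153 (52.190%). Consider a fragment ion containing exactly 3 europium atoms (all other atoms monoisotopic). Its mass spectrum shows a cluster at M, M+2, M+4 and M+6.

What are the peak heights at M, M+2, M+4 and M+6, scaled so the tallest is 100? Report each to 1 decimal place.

28.0 : 91.6 : 100.0 : 36.4

Expanding (0.47810 + 0.52190)^3:
P(M) = 0.47810^3 = 0.109284
P(M+2) = 3 × 0.47810^2 × 0.52190^1 = 0.357887
P(M+4) = 3 × 0.47810^1 × 0.52190^2 = 0.390674
P(M+6) = 0.52190^3 = 0.142155
The M+4 peak is largest (0.390674); scaling to 100 gives 28.0 : 91.6 : 100.0 : 36.4.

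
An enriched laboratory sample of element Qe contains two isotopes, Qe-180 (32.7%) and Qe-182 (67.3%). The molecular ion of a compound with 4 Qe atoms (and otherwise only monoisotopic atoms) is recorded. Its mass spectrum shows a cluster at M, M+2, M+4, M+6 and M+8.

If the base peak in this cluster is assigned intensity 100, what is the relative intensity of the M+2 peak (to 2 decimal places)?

23.61

Binomial terms of (0.327 + 0.673)^4: M 0.0114, M+2 0.0941, M+4 0.2906, M+6 0.3987, M+8 0.2051 → M+6 is the base peak.
P(M+6) = C(4,3) × 0.327^1 × 0.673^3 = 4 × 0.3270 × 0.30482122 = 0.398706 (base)
P(M+2) = C(4,1) × 0.327^3 × 0.673^1 = 4 × 0.03496578 × 0.6730 = 0.094128
Relative intensity = 0.094128 / 0.398706 × 100 = 23.61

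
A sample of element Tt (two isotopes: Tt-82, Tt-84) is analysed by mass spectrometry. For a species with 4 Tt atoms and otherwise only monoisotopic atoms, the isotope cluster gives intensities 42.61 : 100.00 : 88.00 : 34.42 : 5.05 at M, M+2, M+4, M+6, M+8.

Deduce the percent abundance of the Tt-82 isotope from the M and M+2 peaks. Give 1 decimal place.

63.0%

Let p = fractional abundance of Tt-82. I(M+2)/I(M) = [C(4,1)·p^3·(1−p)] / p^4 = 4·(1−p)/p = 100.00/42.61 = 2.3469
(1−p)/p = 2.3469/4 = 0.5867  ⇒  p = 1/(1 + 0.5867) = 0.6302
Tt-82: 63.0%, Tt-84: 37.0%.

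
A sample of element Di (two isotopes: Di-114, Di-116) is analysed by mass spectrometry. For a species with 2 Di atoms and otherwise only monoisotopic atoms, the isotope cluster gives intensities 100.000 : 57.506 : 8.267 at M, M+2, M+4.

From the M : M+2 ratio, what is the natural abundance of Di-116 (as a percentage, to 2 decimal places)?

22.33%

Write p for the Di-114 fraction. I(M+2)/I(M) = [C(2,1)·p^1·(1−p)] / p^2 = 2·(1−p)/p = 57.506/100.000 = 0.5751
(1−p)/p = 0.5751/2 = 0.2875  ⇒  p = 1/(1 + 0.2875) = 0.7767
Di-114: 77.67%, Di-116: 22.33%.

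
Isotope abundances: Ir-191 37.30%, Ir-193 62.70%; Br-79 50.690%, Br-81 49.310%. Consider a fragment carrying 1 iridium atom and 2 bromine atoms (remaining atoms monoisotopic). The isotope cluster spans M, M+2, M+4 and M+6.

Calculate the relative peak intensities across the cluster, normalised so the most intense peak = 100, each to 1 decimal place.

23.7 : 86.0 : 100.0 : 37.7

Iridium pattern (n=1): 0.3730 : 0.6270
Bromine pattern (n=2): 0.25694761 : 0.49990478 : 0.24314761
Convolve the two distributions (both contribute in 2-u steps):
  M: 0.3730×0.25694761 = 0.095841
  M+2: 0.3730×0.49990478 + 0.6270×0.25694761 = 0.347571
  M+4: 0.3730×0.24314761 + 0.6270×0.49990478 = 0.404134
  M+6: 0.6270×0.24314761 = 0.152454
Scale to base peak (0.404134) = 100: 23.7 : 86.0 : 100.0 : 37.7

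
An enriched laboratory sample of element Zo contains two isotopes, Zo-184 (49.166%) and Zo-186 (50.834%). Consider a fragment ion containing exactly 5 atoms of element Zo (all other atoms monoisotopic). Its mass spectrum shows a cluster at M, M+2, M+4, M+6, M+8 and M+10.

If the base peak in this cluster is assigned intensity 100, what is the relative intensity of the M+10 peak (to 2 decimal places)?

Term probabilities: M 0.0287, M+2 0.1485, M+4 0.3071, M+6 0.3175, M+8 0.1642, M+10 0.0339. Base peak = M+6.
P(M+6) = C(5,3) × 0.49166^2 × 0.50834^3 = 10 × 0.24172956 × 0.13135991 = 0.317536 (base)
P(M+10) = C(5,5) × 0.49166^0 × 0.50834^5 = 1 × 1.0000 × 0.03394466 = 0.033945
Relative intensity = 0.033945 / 0.317536 × 100 = 10.69

10.69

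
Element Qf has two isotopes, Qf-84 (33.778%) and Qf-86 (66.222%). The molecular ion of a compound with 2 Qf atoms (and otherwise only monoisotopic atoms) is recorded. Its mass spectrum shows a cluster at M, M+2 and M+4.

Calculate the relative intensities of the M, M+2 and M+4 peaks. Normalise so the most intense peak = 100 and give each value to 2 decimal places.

25.50 : 100.00 : 98.03

The 2 Qf atoms are independent, so intensities follow the terms of (0.33778 + 0.66222)^2.
P(M) = 0.33778^2 = 0.114095
P(M+2) = 2 × 0.33778^1 × 0.66222^1 = 0.447369
P(M+4) = 0.66222^2 = 0.438535
The M+2 peak is largest (0.447369); scaling to 100 gives 25.50 : 100.00 : 98.03.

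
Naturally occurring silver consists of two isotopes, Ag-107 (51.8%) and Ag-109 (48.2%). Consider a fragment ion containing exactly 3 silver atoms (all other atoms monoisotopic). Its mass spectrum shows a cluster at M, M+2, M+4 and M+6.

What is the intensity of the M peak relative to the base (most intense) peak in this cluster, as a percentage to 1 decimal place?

35.8%

Term probabilities: M 0.1390, M+2 0.3880, M+4 0.3610, M+6 0.1120. Base peak = M+2.
P(M+2) = C(3,1) × 0.518^2 × 0.482^1 = 3 × 0.268324 × 0.4820 = 0.387997 (base)
P(M) = C(3,0) × 0.518^3 × 0.482^0 = 1 × 0.13899183 × 1.0000 = 0.138992
Relative intensity = 0.138992 / 0.387997 × 100 = 35.8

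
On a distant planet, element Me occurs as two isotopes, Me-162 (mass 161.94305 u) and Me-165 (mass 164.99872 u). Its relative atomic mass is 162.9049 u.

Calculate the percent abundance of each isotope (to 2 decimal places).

Writing the weighted mean with unknown fraction x of Me-162:
161.94305·x + 164.99872·(1 − x) = 162.9049
(161.94305 − 164.99872)·x = 162.9049 − 164.99872
x = -2.09382 / -3.05567 = 0.68522 → 68.52% Me-162, 31.48% Me-165.

Me-162: 68.52%, Me-165: 31.48%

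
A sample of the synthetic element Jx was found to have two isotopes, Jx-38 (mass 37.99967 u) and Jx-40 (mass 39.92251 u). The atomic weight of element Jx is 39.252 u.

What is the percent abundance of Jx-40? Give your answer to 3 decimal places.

65.129%

Let x be the fractional abundance of Jx-38; then Jx-40 has abundance 1 − x.
37.99967·x + 39.92251·(1 − x) = 39.252
(37.99967 − 39.92251)·x = 39.252 − 39.92251
x = -0.67051 / -1.92284 = 0.34871 → 34.871% Jx-38, 65.129% Jx-40.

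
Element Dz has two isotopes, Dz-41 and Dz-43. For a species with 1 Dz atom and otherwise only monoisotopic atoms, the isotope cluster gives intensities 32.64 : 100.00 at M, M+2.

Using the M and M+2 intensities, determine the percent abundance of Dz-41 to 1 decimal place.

Let p = fractional abundance of Dz-41. I(M+2)/I(M) = [C(1,1)·p^0·(1−p)] / p^1 = 1·(1−p)/p = 100.00/32.64 = 3.0637
(1−p)/p = 3.0637/1 = 3.0637  ⇒  p = 1/(1 + 3.0637) = 0.2461
Dz-41: 24.6%, Dz-43: 75.4%.

24.6%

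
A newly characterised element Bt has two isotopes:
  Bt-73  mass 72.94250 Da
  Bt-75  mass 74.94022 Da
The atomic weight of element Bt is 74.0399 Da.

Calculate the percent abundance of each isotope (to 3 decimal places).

Writing the weighted mean with unknown fraction x of Bt-73:
72.94250·x + 74.94022·(1 − x) = 74.0399
(72.94250 − 74.94022)·x = 74.0399 − 74.94022
x = -0.90032 / -1.99772 = 0.45067 → 45.067% Bt-73, 54.933% Bt-75.

Bt-73: 45.067%, Bt-75: 54.933%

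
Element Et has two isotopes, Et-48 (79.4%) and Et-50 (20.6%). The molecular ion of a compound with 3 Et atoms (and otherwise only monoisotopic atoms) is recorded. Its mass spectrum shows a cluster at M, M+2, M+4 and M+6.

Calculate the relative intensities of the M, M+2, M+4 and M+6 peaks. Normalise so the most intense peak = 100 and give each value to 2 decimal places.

Expanding (0.794 + 0.206)^3:
P(M) = 0.794^3 = 0.500566
P(M+2) = 3 × 0.794^2 × 0.206^1 = 0.389609
P(M+4) = 3 × 0.794^1 × 0.206^2 = 0.101083
P(M+6) = 0.206^3 = 0.008742
The M peak is largest (0.500566); scaling to 100 gives 100.00 : 77.83 : 20.19 : 1.75.

100.00 : 77.83 : 20.19 : 1.75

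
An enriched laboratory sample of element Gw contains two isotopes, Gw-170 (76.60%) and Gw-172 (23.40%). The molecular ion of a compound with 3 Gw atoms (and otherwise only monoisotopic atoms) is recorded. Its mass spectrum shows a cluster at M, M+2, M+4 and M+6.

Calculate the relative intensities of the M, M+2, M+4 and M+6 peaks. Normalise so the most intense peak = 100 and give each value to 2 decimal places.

100.00 : 91.64 : 28.00 : 2.85

Expanding (0.7660 + 0.2340)^3:
P(M) = 0.7660^3 = 0.449455
P(M+2) = 3 × 0.7660^2 × 0.2340^1 = 0.411903
P(M+4) = 3 × 0.7660^1 × 0.2340^2 = 0.125829
P(M+6) = 0.2340^3 = 0.012813
The M peak is largest (0.449455); scaling to 100 gives 100.00 : 91.64 : 28.00 : 2.85.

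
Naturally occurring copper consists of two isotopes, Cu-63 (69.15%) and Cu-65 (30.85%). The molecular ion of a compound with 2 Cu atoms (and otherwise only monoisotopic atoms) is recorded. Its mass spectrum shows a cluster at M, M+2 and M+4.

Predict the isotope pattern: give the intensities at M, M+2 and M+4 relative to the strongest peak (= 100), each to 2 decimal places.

Expanding (0.6915 + 0.3085)^2:
P(M) = 0.6915^2 = 0.478172
P(M+2) = 2 × 0.6915^1 × 0.3085^1 = 0.426656
P(M+4) = 0.3085^2 = 0.095172
The M peak is largest (0.478172); scaling to 100 gives 100.00 : 89.23 : 19.90.

100.00 : 89.23 : 19.90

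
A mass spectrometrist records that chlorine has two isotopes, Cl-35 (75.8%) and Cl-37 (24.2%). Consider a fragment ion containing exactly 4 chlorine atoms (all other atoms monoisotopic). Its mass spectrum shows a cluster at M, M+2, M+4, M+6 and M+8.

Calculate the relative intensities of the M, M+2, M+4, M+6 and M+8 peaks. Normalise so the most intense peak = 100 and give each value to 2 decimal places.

Each Cl atom is independently Cl-35 (p = 0.758) or Cl-37 (q = 0.242); the cluster is the binomial expansion (p + q)^4.
P(M) = 0.758^4 = 0.330124
P(M+2) = 4 × 0.758^3 × 0.242^1 = 0.421583
P(M+4) = 6 × 0.758^2 × 0.242^2 = 0.201893
P(M+6) = 4 × 0.758^1 × 0.242^3 = 0.042971
P(M+8) = 0.242^4 = 0.003430
The M+2 peak is largest (0.421583); scaling to 100 gives 78.31 : 100.00 : 47.89 : 10.19 : 0.81.

78.31 : 100.00 : 47.89 : 10.19 : 0.81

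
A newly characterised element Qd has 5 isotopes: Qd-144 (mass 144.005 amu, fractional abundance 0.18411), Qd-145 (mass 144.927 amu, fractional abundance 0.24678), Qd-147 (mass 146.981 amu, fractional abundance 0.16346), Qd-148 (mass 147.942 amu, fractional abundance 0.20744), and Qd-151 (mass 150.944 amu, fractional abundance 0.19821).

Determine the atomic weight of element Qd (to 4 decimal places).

146.9111 amu

The abundance-weighted mean is 0.18411 × 144.005 + 0.24678 × 144.927 + 0.16346 × 146.981 + 0.20744 × 147.942 + 0.19821 × 150.944
= 26.51276 + 35.76509 + 24.02551 + 30.68909 + 29.91861 = 146.91106 amu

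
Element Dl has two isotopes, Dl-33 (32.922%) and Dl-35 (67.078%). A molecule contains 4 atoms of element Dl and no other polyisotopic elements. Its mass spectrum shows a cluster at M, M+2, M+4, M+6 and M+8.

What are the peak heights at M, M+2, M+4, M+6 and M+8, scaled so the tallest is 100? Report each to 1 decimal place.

3.0 : 24.1 : 73.6 : 100.0 : 50.9

Each Dl atom is independently Dl-33 (p = 0.32922) or Dl-35 (q = 0.67078); the cluster is the binomial expansion (p + q)^4.
P(M) = 0.32922^4 = 0.011747
P(M+2) = 4 × 0.32922^3 × 0.67078^1 = 0.095741
P(M+4) = 6 × 0.32922^2 × 0.67078^2 = 0.292606
P(M+6) = 4 × 0.32922^1 × 0.67078^3 = 0.397454
P(M+8) = 0.67078^4 = 0.202451
The M+6 peak is largest (0.397454); scaling to 100 gives 3.0 : 24.1 : 73.6 : 100.0 : 50.9.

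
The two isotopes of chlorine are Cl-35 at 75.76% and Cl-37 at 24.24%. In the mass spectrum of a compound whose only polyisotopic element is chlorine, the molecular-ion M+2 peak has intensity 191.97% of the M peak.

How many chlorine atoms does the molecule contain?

6

With n Cl atoms, P(M+2)/P(M) = C(n,1)·p^(n−1)q / p^n = n·q/p = n · 0.2424/0.7576.
n = 1.9197 × 0.7576/0.2424 = 6.00 ≈ 6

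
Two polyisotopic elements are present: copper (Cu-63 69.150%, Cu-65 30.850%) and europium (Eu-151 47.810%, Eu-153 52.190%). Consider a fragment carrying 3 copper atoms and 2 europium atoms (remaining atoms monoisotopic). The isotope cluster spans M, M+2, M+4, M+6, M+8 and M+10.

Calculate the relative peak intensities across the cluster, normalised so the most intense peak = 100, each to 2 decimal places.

21.23 : 74.76 : 100.00 : 63.41 : 19.22 : 2.25

Copper pattern (n=3): 0.33065611 : 0.44254842 : 0.19743483 : 0.02936064
Europium pattern (n=2): 0.22857961 : 0.49904078 : 0.27237961
Convolve the two distributions (both contribute in 2-u steps):
  M: 0.33065611×0.22857961 = 0.075581
  M+2: 0.33065611×0.49904078 + 0.44254842×0.22857961 = 0.266168
  M+4: 0.33065611×0.27237961 + 0.44254842×0.49904078 + 0.19743483×0.22857961 = 0.356043
  M+6: 0.44254842×0.27237961 + 0.19743483×0.49904078 + 0.02936064×0.22857961 = 0.225780
  M+8: 0.19743483×0.27237961 + 0.02936064×0.49904078 = 0.068429
  M+10: 0.02936064×0.27237961 = 0.007997
Scale to base peak (0.356043) = 100: 21.23 : 74.76 : 100.00 : 63.41 : 19.22 : 2.25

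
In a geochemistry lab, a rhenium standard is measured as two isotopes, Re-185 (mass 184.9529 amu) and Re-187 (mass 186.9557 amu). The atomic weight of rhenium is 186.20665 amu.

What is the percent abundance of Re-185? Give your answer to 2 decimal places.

Let x be the fractional abundance of Re-185; then Re-187 has abundance 1 − x.
184.9529·x + 186.9557·(1 − x) = 186.20665
(184.9529 − 186.9557)·x = 186.20665 − 186.9557
x = -0.74905 / -2.0028 = 0.37400 → 37.40% Re-185, 62.60% Re-187.

37.40%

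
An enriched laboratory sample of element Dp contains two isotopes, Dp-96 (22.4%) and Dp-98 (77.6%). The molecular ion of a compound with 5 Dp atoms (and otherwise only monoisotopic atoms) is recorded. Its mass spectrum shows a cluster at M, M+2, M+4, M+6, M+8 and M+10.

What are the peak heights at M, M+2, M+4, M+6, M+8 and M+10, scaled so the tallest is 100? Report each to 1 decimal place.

0.1 : 2.4 : 16.7 : 57.7 : 100.0 : 69.3

The 5 Dp atoms are independent, so intensities follow the terms of (0.224 + 0.776)^5.
P(M) = 0.224^5 = 0.000564
P(M+2) = 5 × 0.224^4 × 0.776^1 = 0.009768
P(M+4) = 10 × 0.224^3 × 0.776^2 = 0.067681
P(M+6) = 10 × 0.224^2 × 0.776^3 = 0.234467
P(M+8) = 5 × 0.224^1 × 0.776^4 = 0.406130
P(M+10) = 0.776^5 = 0.281390
The M+8 peak is largest (0.406130); scaling to 100 gives 0.1 : 2.4 : 16.7 : 57.7 : 100.0 : 69.3.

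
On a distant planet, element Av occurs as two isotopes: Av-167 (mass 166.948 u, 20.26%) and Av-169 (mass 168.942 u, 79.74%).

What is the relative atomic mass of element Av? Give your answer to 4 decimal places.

168.5380 u

The abundance-weighted mean is 0.2026 × 166.948 + 0.7974 × 168.942
= 33.82366 + 134.71435 = 168.53801 u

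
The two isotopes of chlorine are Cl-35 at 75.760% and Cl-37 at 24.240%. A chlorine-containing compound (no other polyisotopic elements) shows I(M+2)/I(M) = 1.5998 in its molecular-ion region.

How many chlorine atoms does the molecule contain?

5

The M+2/M ratio from n Cl atoms is n · q/p = n · 0.24240/0.75760.
n = 1.5998 × 0.75760/0.24240 = 5.00 ≈ 5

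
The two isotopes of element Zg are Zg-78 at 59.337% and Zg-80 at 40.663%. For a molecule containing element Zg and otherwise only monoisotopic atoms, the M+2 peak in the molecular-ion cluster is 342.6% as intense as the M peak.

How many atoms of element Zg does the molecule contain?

5

With n Zg atoms, P(M+2)/P(M) = C(n,1)·p^(n−1)q / p^n = n·q/p = n · 0.40663/0.59337.
n = 3.426 × 0.59337/0.40663 = 5.00 ≈ 5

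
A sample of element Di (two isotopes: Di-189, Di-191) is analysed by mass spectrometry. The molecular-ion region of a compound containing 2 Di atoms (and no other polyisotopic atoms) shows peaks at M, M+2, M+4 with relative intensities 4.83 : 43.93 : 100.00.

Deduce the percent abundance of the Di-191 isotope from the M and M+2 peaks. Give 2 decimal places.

Write p for the Di-189 fraction. I(M+2)/I(M) = [C(2,1)·p^1·(1−p)] / p^2 = 2·(1−p)/p = 43.93/4.83 = 9.0952
(1−p)/p = 9.0952/2 = 4.5476  ⇒  p = 1/(1 + 4.5476) = 0.1803
Di-189: 18.03%, Di-191: 81.97%.

81.97%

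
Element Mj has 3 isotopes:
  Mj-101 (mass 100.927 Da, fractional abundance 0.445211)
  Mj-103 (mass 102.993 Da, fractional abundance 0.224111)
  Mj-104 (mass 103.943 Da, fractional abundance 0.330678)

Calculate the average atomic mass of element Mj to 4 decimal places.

102.3873 Da

Ar = Σ fᵢ·mᵢ = 0.445211 × 100.927 + 0.224111 × 102.993 + 0.330678 × 103.943
= 44.93381 + 23.08186 + 34.37166 = 102.38733 Da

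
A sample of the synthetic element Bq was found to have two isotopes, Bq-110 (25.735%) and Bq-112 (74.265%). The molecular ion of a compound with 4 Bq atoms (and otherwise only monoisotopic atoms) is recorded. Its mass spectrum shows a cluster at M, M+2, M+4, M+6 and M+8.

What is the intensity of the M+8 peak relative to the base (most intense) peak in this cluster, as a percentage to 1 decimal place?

72.1%

Binomial terms of (0.25735 + 0.74265)^4: M 0.0044, M+2 0.0506, M+4 0.2192, M+6 0.4216, M+8 0.3042 → M+6 is the base peak.
P(M+6) = C(4,3) × 0.25735^1 × 0.74265^3 = 4 × 0.25735 × 0.40959303 = 0.421635 (base)
P(M+8) = C(4,4) × 0.25735^0 × 0.74265^4 = 1 × 1.0000 × 0.30418426 = 0.304184
Relative intensity = 0.304184 / 0.421635 × 100 = 72.1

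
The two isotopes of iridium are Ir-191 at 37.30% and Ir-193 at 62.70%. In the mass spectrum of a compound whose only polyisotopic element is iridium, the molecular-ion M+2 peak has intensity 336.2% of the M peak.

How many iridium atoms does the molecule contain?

The M+2/M ratio from n Ir atoms is n · q/p = n · 0.6270/0.3730.
n = 3.362 × 0.3730/0.6270 = 2.00 ≈ 2

2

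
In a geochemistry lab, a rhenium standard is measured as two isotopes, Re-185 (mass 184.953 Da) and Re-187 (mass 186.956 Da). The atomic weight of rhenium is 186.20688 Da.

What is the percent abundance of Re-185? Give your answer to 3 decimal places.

37.400%

With x = fraction of Re-185 (so Re-187 is 1 − x):
184.953·x + 186.956·(1 − x) = 186.20688
(184.953 − 186.956)·x = 186.20688 − 186.956
x = -0.74912 / -2.003 = 0.37400 → 37.400% Re-185, 62.600% Re-187.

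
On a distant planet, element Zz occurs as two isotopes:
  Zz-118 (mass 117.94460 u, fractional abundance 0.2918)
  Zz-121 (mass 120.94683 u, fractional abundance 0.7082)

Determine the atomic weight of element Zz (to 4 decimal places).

Ar = Σ fᵢ·mᵢ = 0.2918 × 117.94460 + 0.7082 × 120.94683
= 34.416234 + 85.654545 = 120.070779 u

120.0708 u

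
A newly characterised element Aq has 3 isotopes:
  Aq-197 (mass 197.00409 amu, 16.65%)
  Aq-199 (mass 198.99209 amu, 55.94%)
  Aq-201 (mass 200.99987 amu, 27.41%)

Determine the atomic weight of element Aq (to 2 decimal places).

Ar = Σ fᵢ·mᵢ = 0.1665 × 197.00409 + 0.5594 × 198.99209 + 0.2741 × 200.99987
= 32.801181 + 111.316175 + 55.094064 = 199.211420 amu

199.21 amu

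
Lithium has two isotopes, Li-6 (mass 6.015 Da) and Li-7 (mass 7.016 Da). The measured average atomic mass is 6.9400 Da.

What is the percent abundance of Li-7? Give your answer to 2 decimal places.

92.41%

Let x be the fractional abundance of Li-6; then Li-7 has abundance 1 − x.
6.015·x + 7.016·(1 − x) = 6.9400
(6.015 − 7.016)·x = 6.9400 − 7.016
x = -0.0760 / -1.001 = 0.07592 → 7.59% Li-6, 92.41% Li-7.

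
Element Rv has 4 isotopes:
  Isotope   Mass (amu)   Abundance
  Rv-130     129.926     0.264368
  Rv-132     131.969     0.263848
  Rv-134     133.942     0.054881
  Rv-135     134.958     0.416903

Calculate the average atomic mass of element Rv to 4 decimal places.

Ar = Σ fᵢ·mᵢ = 0.264368 × 129.926 + 0.263848 × 131.969 + 0.054881 × 133.942 + 0.416903 × 134.958
= 34.34828 + 34.81976 + 7.35087 + 56.26440 = 132.78331 amu

132.7833 amu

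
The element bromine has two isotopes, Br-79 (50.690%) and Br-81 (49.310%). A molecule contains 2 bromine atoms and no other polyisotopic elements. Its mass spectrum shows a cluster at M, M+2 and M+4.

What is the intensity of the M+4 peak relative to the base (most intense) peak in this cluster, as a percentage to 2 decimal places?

Term probabilities: M 0.2569, M+2 0.4999, M+4 0.2431. Base peak = M+2.
P(M+2) = C(2,1) × 0.50690^1 × 0.49310^1 = 2 × 0.5069 × 0.4931 = 0.499905 (base)
P(M+4) = C(2,2) × 0.50690^0 × 0.49310^2 = 1 × 1.0000 × 0.24314761 = 0.243148
Relative intensity = 0.243148 / 0.499905 × 100 = 48.64

48.64%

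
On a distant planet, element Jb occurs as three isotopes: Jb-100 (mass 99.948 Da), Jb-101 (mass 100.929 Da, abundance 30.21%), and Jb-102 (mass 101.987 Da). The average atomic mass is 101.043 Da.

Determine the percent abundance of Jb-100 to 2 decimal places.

Let x and y be the fractions of Jb-100 and Jb-102. Then x + y = 1 − 0.3021 = 0.6979 and 99.948x + 101.987y = 101.043 − 0.3021×100.929 = 70.5523491.
Substituting: 99.948x + 101.987(0.6979 − x) = 70.5523491
(99.948 − 101.987)x = -0.6243782  ⇒  x = 0.30622, y = 0.39168
Jb-100: 30.62%, Jb-102: 39.17%.

30.62%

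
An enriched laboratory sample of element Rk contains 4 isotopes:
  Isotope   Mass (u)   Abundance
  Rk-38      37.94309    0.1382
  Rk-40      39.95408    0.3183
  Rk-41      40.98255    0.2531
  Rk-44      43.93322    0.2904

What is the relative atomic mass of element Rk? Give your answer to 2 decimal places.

Weight each isotope mass by its fractional abundance: 0.1382 × 37.94309 + 0.3183 × 39.95408 + 0.2531 × 40.98255 + 0.2904 × 43.93322
= 5.243735 + 12.717384 + 10.372683 + 12.758207 = 41.092009 u

41.09 u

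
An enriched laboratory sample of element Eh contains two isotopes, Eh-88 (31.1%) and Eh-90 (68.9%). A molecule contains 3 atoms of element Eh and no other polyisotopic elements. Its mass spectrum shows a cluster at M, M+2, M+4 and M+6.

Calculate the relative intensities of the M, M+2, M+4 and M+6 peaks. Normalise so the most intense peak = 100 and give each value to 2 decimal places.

6.79 : 45.14 : 100.00 : 73.85

Each Eh atom is independently Eh-88 (p = 0.311) or Eh-90 (q = 0.689); the cluster is the binomial expansion (p + q)^3.
P(M) = 0.311^3 = 0.030080
P(M+2) = 3 × 0.311^2 × 0.689^1 = 0.199922
P(M+4) = 3 × 0.311^1 × 0.689^2 = 0.442915
P(M+6) = 0.689^3 = 0.327083
The M+4 peak is largest (0.442915); scaling to 100 gives 6.79 : 45.14 : 100.00 : 73.85.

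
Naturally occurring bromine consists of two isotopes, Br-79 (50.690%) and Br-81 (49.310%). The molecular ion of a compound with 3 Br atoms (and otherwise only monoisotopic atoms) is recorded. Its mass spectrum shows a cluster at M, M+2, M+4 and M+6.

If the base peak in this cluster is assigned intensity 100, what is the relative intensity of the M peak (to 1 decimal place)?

(0.50690 + 0.49310)^3 gives M 0.1302, M+2 0.3801, M+4 0.3698, M+6 0.1199; the largest is M+2.
P(M+2) = C(3,1) × 0.50690^2 × 0.49310^1 = 3 × 0.25694761 × 0.4931 = 0.380103 (base)
P(M) = C(3,0) × 0.50690^3 × 0.49310^0 = 1 × 0.13024674 × 1.0000 = 0.130247
Relative intensity = 0.130247 / 0.380103 × 100 = 34.3

34.3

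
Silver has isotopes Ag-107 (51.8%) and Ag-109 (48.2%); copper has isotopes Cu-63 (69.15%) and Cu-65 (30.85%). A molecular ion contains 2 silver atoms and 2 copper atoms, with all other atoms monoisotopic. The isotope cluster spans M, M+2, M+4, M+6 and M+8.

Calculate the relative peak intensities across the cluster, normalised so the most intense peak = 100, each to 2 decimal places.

Silver pattern (n=2): 0.268324 : 0.499352 : 0.232324
Copper pattern (n=2): 0.47817225 : 0.4266555 : 0.09517225
Convolve the two distributions (both contribute in 2-u steps):
  M: 0.268324×0.47817225 = 0.128305
  M+2: 0.268324×0.4266555 + 0.499352×0.47817225 = 0.353258
  M+4: 0.268324×0.09517225 + 0.499352×0.4266555 + 0.232324×0.47817225 = 0.349679
  M+6: 0.499352×0.09517225 + 0.232324×0.4266555 = 0.146647
  M+8: 0.232324×0.09517225 = 0.022111
Scale to base peak (0.353258) = 100: 36.32 : 100.00 : 98.99 : 41.51 : 6.26

36.32 : 100.00 : 98.99 : 41.51 : 6.26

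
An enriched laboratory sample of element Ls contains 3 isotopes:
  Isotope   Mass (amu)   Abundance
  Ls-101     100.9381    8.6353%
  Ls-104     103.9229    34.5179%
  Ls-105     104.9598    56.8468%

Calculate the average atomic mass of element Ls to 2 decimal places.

104.25 amu

Weight each isotope mass by its fractional abundance: 0.086353 × 100.9381 + 0.345179 × 103.9229 + 0.568468 × 104.9598
= 8.71631 + 35.87200 + 59.66629 = 104.25460 amu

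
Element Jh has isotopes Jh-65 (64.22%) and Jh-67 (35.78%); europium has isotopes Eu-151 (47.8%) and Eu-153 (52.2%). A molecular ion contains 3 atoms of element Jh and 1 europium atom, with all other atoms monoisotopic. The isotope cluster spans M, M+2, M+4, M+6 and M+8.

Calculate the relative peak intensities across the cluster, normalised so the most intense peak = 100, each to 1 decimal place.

Element Jh pattern (n=3): 0.26485666 : 0.44269253 : 0.24664495 : 0.04580586
Europium pattern (n=1): 0.4780 : 0.5220
Convolve the two distributions (both contribute in 2-u steps):
  M: 0.26485666×0.4780 = 0.126601
  M+2: 0.26485666×0.5220 + 0.44269253×0.4780 = 0.349862
  M+4: 0.44269253×0.5220 + 0.24664495×0.4780 = 0.348982
  M+6: 0.24664495×0.5220 + 0.04580586×0.4780 = 0.150644
  M+8: 0.04580586×0.5220 = 0.023911
Scale to base peak (0.349862) = 100: 36.2 : 100.0 : 99.7 : 43.1 : 6.8

36.2 : 100.0 : 99.7 : 43.1 : 6.8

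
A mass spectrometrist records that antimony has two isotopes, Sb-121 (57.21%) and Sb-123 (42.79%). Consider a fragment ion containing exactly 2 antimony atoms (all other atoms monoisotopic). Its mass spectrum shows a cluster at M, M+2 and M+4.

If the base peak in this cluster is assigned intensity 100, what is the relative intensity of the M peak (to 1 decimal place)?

Binomial terms of (0.5721 + 0.4279)^2: M 0.3273, M+2 0.4896, M+4 0.1831 → M+2 is the base peak.
P(M+2) = C(2,1) × 0.5721^1 × 0.4279^1 = 2 × 0.5721 × 0.4279 = 0.489603 (base)
P(M) = C(2,0) × 0.5721^2 × 0.4279^0 = 1 × 0.32729841 × 1.0000 = 0.327298
Relative intensity = 0.327298 / 0.489603 × 100 = 66.8

66.8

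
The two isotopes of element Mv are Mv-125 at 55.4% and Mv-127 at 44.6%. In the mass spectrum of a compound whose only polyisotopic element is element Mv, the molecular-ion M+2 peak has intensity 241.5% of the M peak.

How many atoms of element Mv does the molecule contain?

3

For n independent Mv atoms, I(M+2)/I(M) = n · (abundance Mv-127) / (abundance Mv-125) = n · 0.446/0.554.
n = 2.415 × 0.554/0.446 = 3.00 ≈ 3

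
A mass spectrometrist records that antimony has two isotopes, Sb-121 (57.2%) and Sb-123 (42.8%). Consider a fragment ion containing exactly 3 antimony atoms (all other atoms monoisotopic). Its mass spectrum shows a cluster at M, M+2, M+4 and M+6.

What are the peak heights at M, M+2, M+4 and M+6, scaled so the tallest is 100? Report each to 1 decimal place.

The 3 Sb atoms are independent, so intensities follow the terms of (0.572 + 0.428)^3.
P(M) = 0.572^3 = 0.187149
P(M+2) = 3 × 0.572^2 × 0.428^1 = 0.420104
P(M+4) = 3 × 0.572^1 × 0.428^2 = 0.314344
P(M+6) = 0.428^3 = 0.078403
The M+2 peak is largest (0.420104); scaling to 100 gives 44.5 : 100.0 : 74.8 : 18.7.

44.5 : 100.0 : 74.8 : 18.7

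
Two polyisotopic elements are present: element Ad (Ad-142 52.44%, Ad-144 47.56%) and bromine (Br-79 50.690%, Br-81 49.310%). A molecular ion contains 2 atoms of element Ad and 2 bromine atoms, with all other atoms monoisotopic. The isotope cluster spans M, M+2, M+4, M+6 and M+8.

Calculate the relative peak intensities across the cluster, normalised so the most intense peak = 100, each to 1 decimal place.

18.9 : 71.0 : 100.0 : 62.6 : 14.7

Element Ad pattern (n=2): 0.27499536 : 0.49880928 : 0.22619536
Bromine pattern (n=2): 0.25694761 : 0.49990478 : 0.24314761
Convolve the two distributions (both contribute in 2-u steps):
  M: 0.27499536×0.25694761 = 0.070659
  M+2: 0.27499536×0.49990478 + 0.49880928×0.25694761 = 0.265639
  M+4: 0.27499536×0.24314761 + 0.49880928×0.49990478 + 0.22619536×0.25694761 = 0.374342
  M+6: 0.49880928×0.24314761 + 0.22619536×0.49990478 = 0.234360
  M+8: 0.22619536×0.24314761 = 0.054999
Scale to base peak (0.374342) = 100: 18.9 : 71.0 : 100.0 : 62.6 : 14.7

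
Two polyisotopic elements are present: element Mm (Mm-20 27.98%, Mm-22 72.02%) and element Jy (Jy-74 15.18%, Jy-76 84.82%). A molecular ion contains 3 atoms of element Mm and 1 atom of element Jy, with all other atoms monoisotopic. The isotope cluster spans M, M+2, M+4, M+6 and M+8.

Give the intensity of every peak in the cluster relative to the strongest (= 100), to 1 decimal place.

Element Mm pattern (n=3): 0.02190499 : 0.16914914 : 0.43538674 : 0.37355913
Element Jy pattern (n=1): 0.1518 : 0.8482
Convolve the two distributions (both contribute in 2-u steps):
  M: 0.02190499×0.1518 = 0.003325
  M+2: 0.02190499×0.8482 + 0.16914914×0.1518 = 0.044257
  M+4: 0.16914914×0.8482 + 0.43538674×0.1518 = 0.209564
  M+6: 0.43538674×0.8482 + 0.37355913×0.1518 = 0.426001
  M+8: 0.37355913×0.8482 = 0.316853
Scale to base peak (0.426001) = 100: 0.8 : 10.4 : 49.2 : 100.0 : 74.4

0.8 : 10.4 : 49.2 : 100.0 : 74.4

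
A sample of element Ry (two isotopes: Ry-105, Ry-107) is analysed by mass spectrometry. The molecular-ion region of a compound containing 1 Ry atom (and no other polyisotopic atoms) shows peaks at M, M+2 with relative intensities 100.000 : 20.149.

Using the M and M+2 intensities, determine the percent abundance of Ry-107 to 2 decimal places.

If p is the fraction of Ry that is Ry-105, then I(M+2)/I(M) = [C(1,1)·p^0·(1−p)] / p^1 = 1·(1−p)/p = 20.149/100.000 = 0.2015
(1−p)/p = 0.2015/1 = 0.2015  ⇒  p = 1/(1 + 0.2015) = 0.8323
Ry-105: 83.23%, Ry-107: 16.77%.

16.77%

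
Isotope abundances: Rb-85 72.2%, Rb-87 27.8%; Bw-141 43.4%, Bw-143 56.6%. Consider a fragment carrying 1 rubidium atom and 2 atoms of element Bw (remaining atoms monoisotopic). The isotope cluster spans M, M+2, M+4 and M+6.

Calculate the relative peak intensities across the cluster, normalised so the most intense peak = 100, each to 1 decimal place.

Rubidium pattern (n=1): 0.7220 : 0.2780
Element Bw pattern (n=2): 0.188356 : 0.491288 : 0.320356
Convolve the two distributions (both contribute in 2-u steps):
  M: 0.7220×0.188356 = 0.135993
  M+2: 0.7220×0.491288 + 0.2780×0.188356 = 0.407073
  M+4: 0.7220×0.320356 + 0.2780×0.491288 = 0.367875
  M+6: 0.2780×0.320356 = 0.089059
Scale to base peak (0.407073) = 100: 33.4 : 100.0 : 90.4 : 21.9

33.4 : 100.0 : 90.4 : 21.9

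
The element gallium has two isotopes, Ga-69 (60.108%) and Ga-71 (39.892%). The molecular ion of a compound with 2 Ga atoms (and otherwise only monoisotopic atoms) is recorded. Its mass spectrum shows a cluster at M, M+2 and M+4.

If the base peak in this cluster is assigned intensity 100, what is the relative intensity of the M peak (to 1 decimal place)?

75.3

Binomial terms of (0.60108 + 0.39892)^2: M 0.3613, M+2 0.4796, M+4 0.1591 → M+2 is the base peak.
P(M+2) = C(2,1) × 0.60108^1 × 0.39892^1 = 2 × 0.60108 × 0.39892 = 0.479566 (base)
P(M) = C(2,0) × 0.60108^2 × 0.39892^0 = 1 × 0.36129717 × 1.0000 = 0.361297
Relative intensity = 0.361297 / 0.479566 × 100 = 75.3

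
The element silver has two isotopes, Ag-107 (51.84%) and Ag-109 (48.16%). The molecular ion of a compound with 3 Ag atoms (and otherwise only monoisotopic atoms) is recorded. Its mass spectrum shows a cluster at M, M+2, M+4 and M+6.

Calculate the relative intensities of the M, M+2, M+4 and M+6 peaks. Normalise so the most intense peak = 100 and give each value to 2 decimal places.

35.88 : 100.00 : 92.90 : 28.77

The 3 Ag atoms are independent, so intensities follow the terms of (0.5184 + 0.4816)^3.
P(M) = 0.5184^3 = 0.139314
P(M+2) = 3 × 0.5184^2 × 0.4816^1 = 0.388273
P(M+4) = 3 × 0.5184^1 × 0.4816^2 = 0.360711
P(M+6) = 0.4816^3 = 0.111702
The M+2 peak is largest (0.388273); scaling to 100 gives 35.88 : 100.00 : 92.90 : 28.77.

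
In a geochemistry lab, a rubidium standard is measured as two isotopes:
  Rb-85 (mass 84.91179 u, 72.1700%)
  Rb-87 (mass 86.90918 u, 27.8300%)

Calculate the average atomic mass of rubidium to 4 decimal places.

85.4677 u

Weight each isotope mass by its fractional abundance: 0.721700 × 84.91179 + 0.278300 × 86.90918
= 61.280839 + 24.186825 = 85.467664 u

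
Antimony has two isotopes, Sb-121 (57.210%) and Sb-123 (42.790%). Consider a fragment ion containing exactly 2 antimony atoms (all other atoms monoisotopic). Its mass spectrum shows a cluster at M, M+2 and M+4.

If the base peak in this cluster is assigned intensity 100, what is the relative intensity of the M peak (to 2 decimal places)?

66.85

(0.57210 + 0.42790)^2 gives M 0.3273, M+2 0.4896, M+4 0.1831; the largest is M+2.
P(M+2) = C(2,1) × 0.57210^1 × 0.42790^1 = 2 × 0.5721 × 0.4279 = 0.489603 (base)
P(M) = C(2,0) × 0.57210^2 × 0.42790^0 = 1 × 0.32729841 × 1.0000 = 0.327298
Relative intensity = 0.327298 / 0.489603 × 100 = 66.85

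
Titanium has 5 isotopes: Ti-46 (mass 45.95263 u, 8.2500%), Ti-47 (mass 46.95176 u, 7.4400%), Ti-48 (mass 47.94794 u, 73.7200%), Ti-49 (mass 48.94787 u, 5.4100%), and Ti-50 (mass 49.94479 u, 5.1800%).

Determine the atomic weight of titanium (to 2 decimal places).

47.87 u

Weight each isotope mass by its fractional abundance: 0.082500 × 45.95263 + 0.074400 × 46.95176 + 0.737200 × 47.94794 + 0.054100 × 48.94787 + 0.051800 × 49.94479
= 3.791092 + 3.493211 + 35.347221 + 2.648080 + 2.587140 = 47.866744 u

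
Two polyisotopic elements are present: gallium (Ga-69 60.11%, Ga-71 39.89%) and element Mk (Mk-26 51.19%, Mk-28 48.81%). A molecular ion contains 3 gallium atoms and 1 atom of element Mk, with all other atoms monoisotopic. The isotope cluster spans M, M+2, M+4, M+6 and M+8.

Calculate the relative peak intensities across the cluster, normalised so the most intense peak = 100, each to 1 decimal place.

31.1 : 91.5 : 100.0 : 48.2 : 8.7

Gallium pattern (n=3): 0.21719018 : 0.43239309 : 0.28694328 : 0.06347345
Element Mk pattern (n=1): 0.5119 : 0.4881
Convolve the two distributions (both contribute in 2-u steps):
  M: 0.21719018×0.5119 = 0.111180
  M+2: 0.21719018×0.4881 + 0.43239309×0.5119 = 0.327353
  M+4: 0.43239309×0.4881 + 0.28694328×0.5119 = 0.357937
  M+6: 0.28694328×0.4881 + 0.06347345×0.5119 = 0.172549
  M+8: 0.06347345×0.4881 = 0.030981
Scale to base peak (0.357937) = 100: 31.1 : 91.5 : 100.0 : 48.2 : 8.7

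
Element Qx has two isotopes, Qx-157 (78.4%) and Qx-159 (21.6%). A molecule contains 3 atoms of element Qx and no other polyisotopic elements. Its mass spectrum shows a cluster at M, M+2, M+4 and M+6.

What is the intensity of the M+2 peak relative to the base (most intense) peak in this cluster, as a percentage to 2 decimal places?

82.65%

Term probabilities: M 0.4819, M+2 0.3983, M+4 0.1097, M+6 0.0101. Base peak = M.
P(M) = C(3,0) × 0.784^3 × 0.216^0 = 1 × 0.4818903 × 1.0000 = 0.481890 (base)
P(M+2) = C(3,1) × 0.784^2 × 0.216^1 = 3 × 0.614656 × 0.2160 = 0.398297
Relative intensity = 0.398297 / 0.481890 × 100 = 82.65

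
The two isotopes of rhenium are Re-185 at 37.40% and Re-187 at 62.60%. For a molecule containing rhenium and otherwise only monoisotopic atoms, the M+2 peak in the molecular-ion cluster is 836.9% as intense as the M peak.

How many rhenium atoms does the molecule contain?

5

For n independent Re atoms, I(M+2)/I(M) = n · (abundance Re-187) / (abundance Re-185) = n · 0.6260/0.3740.
n = 8.369 × 0.3740/0.6260 = 5.00 ≈ 5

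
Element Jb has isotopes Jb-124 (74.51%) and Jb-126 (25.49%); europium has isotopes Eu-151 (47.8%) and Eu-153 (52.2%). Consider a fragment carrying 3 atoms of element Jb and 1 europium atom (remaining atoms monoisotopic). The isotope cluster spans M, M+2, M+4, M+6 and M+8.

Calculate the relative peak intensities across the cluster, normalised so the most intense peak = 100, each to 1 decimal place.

47.2 : 100.0 : 69.5 : 20.0 : 2.1

Element Jb pattern (n=3): 0.41366015 : 0.42454157 : 0.1452364 : 0.01656188
Europium pattern (n=1): 0.4780 : 0.5220
Convolve the two distributions (both contribute in 2-u steps):
  M: 0.41366015×0.4780 = 0.197730
  M+2: 0.41366015×0.5220 + 0.42454157×0.4780 = 0.418861
  M+4: 0.42454157×0.5220 + 0.1452364×0.4780 = 0.291034
  M+6: 0.1452364×0.5220 + 0.01656188×0.4780 = 0.083730
  M+8: 0.01656188×0.5220 = 0.008645
Scale to base peak (0.418861) = 100: 47.2 : 100.0 : 69.5 : 20.0 : 2.1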